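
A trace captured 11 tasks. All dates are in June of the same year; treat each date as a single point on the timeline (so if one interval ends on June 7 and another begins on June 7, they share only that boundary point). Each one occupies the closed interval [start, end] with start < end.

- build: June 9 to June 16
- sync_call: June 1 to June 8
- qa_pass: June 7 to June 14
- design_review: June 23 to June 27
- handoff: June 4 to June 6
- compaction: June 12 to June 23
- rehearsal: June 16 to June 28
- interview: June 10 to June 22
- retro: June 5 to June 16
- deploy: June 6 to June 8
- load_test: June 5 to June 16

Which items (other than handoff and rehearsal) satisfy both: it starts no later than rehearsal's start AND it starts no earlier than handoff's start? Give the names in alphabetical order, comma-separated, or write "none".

build, compaction, deploy, interview, load_test, qa_pass, retro

Conditions: its start is no later than rehearsal's start (X.start <= June 16) AND its start is no earlier than handoff's start (X.start >= June 4).
build: start June 9 <= June 16? ✓; start June 9 >= June 4? ✓ → yes.
compaction: start June 12 <= June 16? ✓; start June 12 >= June 4? ✓ → yes.
deploy: start June 6 <= June 16? ✓; start June 6 >= June 4? ✓ → yes.
design_review: start June 23 <= June 16? ✗; start June 23 >= June 4? ✓ → no.
interview: start June 10 <= June 16? ✓; start June 10 >= June 4? ✓ → yes.
load_test: start June 5 <= June 16? ✓; start June 5 >= June 4? ✓ → yes.
qa_pass: start June 7 <= June 16? ✓; start June 7 >= June 4? ✓ → yes.
retro: start June 5 <= June 16? ✓; start June 5 >= June 4? ✓ → yes.
sync_call: start June 1 <= June 16? ✓; start June 1 >= June 4? ✗ → no.
Result: build, compaction, deploy, interview, load_test, qa_pass, retro.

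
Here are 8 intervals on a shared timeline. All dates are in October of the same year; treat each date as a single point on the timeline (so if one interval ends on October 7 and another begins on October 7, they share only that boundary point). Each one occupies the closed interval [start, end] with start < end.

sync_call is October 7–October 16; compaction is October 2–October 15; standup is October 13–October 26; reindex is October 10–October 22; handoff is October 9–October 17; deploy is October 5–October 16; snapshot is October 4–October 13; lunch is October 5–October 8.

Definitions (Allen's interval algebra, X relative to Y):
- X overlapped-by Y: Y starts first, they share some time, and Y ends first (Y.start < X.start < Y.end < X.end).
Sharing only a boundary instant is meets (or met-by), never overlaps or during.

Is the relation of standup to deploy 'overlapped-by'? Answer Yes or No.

Yes

standup = [October 13, October 26], deploy = [October 5, October 16].
Actual relation of standup to deploy: overlapped-by.
Asked whether 'overlapped-by' holds → Yes.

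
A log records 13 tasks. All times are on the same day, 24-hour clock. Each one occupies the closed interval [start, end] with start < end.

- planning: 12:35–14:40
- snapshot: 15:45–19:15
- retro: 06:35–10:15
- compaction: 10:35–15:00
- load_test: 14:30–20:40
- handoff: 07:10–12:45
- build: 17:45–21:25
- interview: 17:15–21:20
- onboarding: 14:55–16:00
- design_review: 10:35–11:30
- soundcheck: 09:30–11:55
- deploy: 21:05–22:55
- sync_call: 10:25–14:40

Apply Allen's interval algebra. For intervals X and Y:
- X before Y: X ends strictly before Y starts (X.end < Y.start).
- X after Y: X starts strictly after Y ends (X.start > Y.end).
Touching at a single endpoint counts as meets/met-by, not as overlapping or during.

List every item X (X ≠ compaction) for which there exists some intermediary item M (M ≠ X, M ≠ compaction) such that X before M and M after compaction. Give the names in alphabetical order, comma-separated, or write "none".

design_review, handoff, load_test, onboarding, planning, retro, snapshot, soundcheck, sync_call

Target compaction = [10:35, 15:00].
Intermediaries M with M after compaction: build, deploy, interview, snapshot.
Via build — items with X before build: design_review, handoff, onboarding, planning, retro, soundcheck, sync_call.
Via deploy — items with X before deploy: design_review, handoff, load_test, onboarding, planning, retro, snapshot, soundcheck, sync_call.
Via interview — items with X before interview: design_review, handoff, onboarding, planning, retro, soundcheck, sync_call.
Via snapshot — items with X before snapshot: design_review, handoff, planning, retro, soundcheck, sync_call.
Union: design_review, handoff, load_test, onboarding, planning, retro, snapshot, soundcheck, sync_call.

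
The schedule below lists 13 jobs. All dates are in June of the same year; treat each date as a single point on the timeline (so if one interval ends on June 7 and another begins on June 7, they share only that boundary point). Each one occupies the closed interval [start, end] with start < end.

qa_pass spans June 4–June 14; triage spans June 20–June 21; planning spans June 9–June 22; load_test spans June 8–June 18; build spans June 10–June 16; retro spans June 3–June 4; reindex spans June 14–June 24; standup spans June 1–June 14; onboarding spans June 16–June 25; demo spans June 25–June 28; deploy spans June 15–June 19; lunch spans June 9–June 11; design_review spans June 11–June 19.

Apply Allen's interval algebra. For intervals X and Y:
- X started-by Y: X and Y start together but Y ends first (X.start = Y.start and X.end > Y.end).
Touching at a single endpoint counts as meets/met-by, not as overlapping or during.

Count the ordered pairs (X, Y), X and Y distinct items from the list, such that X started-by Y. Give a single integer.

Checking all 156 ordered pairs for relation 'started-by'; matching pairs in alphabetical order:
(planning, lunch): planning started-by lunch ✓
Count: 1.

1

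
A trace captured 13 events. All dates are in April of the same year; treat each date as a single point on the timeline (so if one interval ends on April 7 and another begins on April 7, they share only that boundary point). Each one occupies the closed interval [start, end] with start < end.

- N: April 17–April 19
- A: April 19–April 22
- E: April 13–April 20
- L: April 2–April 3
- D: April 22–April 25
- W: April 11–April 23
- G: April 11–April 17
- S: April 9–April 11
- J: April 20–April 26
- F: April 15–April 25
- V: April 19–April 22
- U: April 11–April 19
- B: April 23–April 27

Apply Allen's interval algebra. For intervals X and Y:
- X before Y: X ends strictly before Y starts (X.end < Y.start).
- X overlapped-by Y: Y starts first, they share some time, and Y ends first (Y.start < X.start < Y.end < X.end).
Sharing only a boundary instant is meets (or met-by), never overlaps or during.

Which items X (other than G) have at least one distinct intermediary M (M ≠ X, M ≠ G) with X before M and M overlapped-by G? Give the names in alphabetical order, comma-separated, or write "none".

Target G = [April 11, April 17].
Intermediaries M with M overlapped-by G: E, F.
Via E — items with X before E: L, S.
Via F — items with X before F: L, S.
Union: L, S.

L, S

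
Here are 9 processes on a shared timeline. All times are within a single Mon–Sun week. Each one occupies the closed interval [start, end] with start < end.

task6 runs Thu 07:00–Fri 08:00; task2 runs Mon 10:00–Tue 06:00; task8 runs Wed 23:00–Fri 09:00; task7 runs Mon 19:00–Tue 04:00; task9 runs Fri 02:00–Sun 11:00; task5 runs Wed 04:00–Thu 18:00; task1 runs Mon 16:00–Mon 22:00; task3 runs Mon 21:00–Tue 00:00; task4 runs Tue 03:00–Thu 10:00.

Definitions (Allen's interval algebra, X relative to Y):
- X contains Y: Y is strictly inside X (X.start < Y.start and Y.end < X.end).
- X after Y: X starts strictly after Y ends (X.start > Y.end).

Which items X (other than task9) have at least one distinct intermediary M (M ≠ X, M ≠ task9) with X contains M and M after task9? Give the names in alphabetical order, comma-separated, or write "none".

Target task9 = [Fri 02:00, Sun 11:00].
Intermediaries M with M after task9: none.
Union: none.

none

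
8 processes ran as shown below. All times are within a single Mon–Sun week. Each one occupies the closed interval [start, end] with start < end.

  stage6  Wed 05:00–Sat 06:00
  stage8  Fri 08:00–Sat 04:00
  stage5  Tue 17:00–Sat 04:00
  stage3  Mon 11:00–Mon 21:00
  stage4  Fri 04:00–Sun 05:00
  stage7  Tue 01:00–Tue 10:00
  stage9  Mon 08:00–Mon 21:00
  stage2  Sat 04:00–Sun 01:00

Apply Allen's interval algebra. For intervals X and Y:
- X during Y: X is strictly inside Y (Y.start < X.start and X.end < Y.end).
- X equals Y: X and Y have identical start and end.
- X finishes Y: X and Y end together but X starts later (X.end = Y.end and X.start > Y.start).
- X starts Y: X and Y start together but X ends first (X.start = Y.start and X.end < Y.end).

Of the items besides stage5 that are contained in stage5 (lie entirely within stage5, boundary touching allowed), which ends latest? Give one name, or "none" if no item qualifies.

Target stage5 = [Tue 17:00, Sat 04:00].
stage2 [Sat 04:00, Sun 01:00] → met-by → excluded.
stage3 [Mon 11:00, Mon 21:00] → before → excluded.
stage4 [Fri 04:00, Sun 05:00] → overlapped-by → excluded.
stage6 [Wed 05:00, Sat 06:00] → overlapped-by → excluded.
stage7 [Tue 01:00, Tue 10:00] → before → excluded.
stage8 [Fri 08:00, Sat 04:00] → finishes → candidate.
stage9 [Mon 08:00, Mon 21:00] → before → excluded.
Among candidates, latest end is Sat 04:00 → stage8.

stage8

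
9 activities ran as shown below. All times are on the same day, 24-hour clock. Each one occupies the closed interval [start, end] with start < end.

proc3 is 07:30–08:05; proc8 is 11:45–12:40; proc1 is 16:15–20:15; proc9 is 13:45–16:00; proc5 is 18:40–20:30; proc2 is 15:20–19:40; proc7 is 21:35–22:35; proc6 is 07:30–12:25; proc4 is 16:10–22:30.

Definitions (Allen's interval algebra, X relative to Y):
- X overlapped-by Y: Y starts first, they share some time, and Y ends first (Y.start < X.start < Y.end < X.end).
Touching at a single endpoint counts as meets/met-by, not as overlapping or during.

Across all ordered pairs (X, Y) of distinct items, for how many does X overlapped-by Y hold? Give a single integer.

Checking all 72 ordered pairs for relation 'overlapped-by'; matching pairs in alphabetical order:
(proc1, proc2): proc1 overlapped-by proc2 ✓
(proc2, proc9): proc2 overlapped-by proc9 ✓
(proc4, proc2): proc4 overlapped-by proc2 ✓
(proc5, proc1): proc5 overlapped-by proc1 ✓
(proc5, proc2): proc5 overlapped-by proc2 ✓
(proc7, proc4): proc7 overlapped-by proc4 ✓
(proc8, proc6): proc8 overlapped-by proc6 ✓
Count: 7.

7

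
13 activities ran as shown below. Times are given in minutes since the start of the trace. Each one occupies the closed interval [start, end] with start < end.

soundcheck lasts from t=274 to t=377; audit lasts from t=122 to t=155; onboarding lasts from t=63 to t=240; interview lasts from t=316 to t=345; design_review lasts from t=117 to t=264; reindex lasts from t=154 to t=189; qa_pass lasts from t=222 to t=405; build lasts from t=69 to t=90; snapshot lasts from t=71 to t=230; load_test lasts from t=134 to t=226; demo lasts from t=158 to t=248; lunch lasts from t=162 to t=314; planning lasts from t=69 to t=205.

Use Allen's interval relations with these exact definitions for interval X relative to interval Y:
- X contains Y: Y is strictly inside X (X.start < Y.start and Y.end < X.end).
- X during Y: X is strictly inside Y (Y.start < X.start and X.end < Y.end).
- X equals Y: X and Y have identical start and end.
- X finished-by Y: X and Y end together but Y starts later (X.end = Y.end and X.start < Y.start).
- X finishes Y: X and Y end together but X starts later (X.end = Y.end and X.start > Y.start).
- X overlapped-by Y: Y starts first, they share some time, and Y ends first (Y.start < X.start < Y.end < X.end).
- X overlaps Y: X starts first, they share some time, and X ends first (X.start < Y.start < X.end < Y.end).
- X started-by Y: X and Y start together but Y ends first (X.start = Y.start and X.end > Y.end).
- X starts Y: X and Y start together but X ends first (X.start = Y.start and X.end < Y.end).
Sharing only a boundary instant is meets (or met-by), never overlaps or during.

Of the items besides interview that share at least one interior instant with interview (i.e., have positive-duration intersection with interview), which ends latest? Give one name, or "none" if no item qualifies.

Target interview = [t=316, t=345].
audit [t=122, t=155] → before → excluded.
build [t=69, t=90] → before → excluded.
demo [t=158, t=248] → before → excluded.
design_review [t=117, t=264] → before → excluded.
load_test [t=134, t=226] → before → excluded.
lunch [t=162, t=314] → before → excluded.
onboarding [t=63, t=240] → before → excluded.
planning [t=69, t=205] → before → excluded.
qa_pass [t=222, t=405] → contains → candidate.
reindex [t=154, t=189] → before → excluded.
snapshot [t=71, t=230] → before → excluded.
soundcheck [t=274, t=377] → contains → candidate.
Among candidates, latest end is t=405 → qa_pass.

qa_pass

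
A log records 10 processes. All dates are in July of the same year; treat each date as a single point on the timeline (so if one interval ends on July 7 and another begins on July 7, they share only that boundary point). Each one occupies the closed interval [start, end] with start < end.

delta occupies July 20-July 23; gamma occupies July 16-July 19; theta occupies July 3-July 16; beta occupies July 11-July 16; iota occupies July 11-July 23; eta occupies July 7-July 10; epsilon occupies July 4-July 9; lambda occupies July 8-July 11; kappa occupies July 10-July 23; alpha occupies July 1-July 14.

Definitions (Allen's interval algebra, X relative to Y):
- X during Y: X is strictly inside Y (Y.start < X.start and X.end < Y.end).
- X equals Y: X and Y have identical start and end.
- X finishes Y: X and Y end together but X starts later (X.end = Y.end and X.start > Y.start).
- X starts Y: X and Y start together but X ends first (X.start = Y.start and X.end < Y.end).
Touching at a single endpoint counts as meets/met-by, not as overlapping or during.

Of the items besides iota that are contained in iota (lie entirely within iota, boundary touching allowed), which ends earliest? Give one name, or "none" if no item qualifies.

beta

Target iota = [July 11, July 23].
alpha [July 1, July 14] → overlaps → excluded.
beta [July 11, July 16] → starts → candidate.
delta [July 20, July 23] → finishes → candidate.
epsilon [July 4, July 9] → before → excluded.
eta [July 7, July 10] → before → excluded.
gamma [July 16, July 19] → during → candidate.
kappa [July 10, July 23] → finished-by → excluded.
lambda [July 8, July 11] → meets → excluded.
theta [July 3, July 16] → overlaps → excluded.
Among candidates, earliest end is July 16 → beta.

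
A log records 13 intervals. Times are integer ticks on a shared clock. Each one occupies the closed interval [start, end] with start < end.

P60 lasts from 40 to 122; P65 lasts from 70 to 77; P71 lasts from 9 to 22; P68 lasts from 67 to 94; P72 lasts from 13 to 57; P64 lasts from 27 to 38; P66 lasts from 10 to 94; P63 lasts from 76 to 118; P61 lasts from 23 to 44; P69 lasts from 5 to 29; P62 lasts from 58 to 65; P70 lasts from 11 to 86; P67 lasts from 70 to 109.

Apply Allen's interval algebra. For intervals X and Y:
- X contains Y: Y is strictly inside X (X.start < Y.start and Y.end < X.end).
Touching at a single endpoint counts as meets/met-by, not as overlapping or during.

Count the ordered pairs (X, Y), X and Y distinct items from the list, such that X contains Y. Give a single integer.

Checking all 156 ordered pairs for relation 'contains'; matching pairs in alphabetical order:
(P60, P62): P60 contains P62 ✓
(P60, P63): P60 contains P63 ✓
(P60, P65): P60 contains P65 ✓
(P60, P67): P60 contains P67 ✓
(P60, P68): P60 contains P68 ✓
(P61, P64): P61 contains P64 ✓
(P66, P61): P66 contains P61 ✓
(P66, P62): P66 contains P62 ✓
(P66, P64): P66 contains P64 ✓
(P66, P65): P66 contains P65 ✓
(P66, P70): P66 contains P70 ✓
(P66, P72): P66 contains P72 ✓
(P68, P65): P68 contains P65 ✓
(P69, P71): P69 contains P71 ✓
(P70, P61): P70 contains P61 ✓
(P70, P62): P70 contains P62 ✓
(P70, P64): P70 contains P64 ✓
(P70, P65): P70 contains P65 ✓
(P70, P72): P70 contains P72 ✓
(P72, P61): P72 contains P61 ✓
(P72, P64): P72 contains P64 ✓
Count: 21.

21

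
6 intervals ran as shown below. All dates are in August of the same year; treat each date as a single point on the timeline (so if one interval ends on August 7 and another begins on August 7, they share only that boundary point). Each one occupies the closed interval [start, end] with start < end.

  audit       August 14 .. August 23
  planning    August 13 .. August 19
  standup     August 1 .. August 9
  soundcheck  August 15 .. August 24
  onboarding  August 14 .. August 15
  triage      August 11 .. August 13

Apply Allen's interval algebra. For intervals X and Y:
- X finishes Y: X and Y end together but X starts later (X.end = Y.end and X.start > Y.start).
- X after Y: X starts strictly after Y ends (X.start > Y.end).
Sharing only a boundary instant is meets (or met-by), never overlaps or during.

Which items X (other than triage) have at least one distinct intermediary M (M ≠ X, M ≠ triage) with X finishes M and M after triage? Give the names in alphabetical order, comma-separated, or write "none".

none

Target triage = [August 11, August 13].
Intermediaries M with M after triage: audit, onboarding, soundcheck.
Via audit — items with X finishes audit: none.
Via onboarding — items with X finishes onboarding: none.
Via soundcheck — items with X finishes soundcheck: none.
Union: none.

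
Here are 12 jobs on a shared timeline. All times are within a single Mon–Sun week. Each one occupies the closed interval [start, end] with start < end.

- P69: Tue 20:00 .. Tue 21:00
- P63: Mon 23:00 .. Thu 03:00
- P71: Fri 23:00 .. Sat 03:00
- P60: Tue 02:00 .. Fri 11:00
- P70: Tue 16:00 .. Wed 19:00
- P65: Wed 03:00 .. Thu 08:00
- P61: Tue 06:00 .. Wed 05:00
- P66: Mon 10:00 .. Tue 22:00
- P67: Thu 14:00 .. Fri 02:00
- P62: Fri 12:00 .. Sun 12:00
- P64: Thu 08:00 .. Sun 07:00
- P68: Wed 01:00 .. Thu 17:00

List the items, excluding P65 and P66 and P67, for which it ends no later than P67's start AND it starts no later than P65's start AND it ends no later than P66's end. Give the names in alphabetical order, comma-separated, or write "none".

Conditions: its end is no later than P67's start (X.end <= Thu 14:00) AND its start is no later than P65's start (X.start <= Wed 03:00) AND its end is no later than P66's end (X.end <= Tue 22:00).
P60: end Fri 11:00 <= Thu 14:00? ✗; start Tue 02:00 <= Wed 03:00? ✓; end Fri 11:00 <= Tue 22:00? ✗ → no.
P61: end Wed 05:00 <= Thu 14:00? ✓; start Tue 06:00 <= Wed 03:00? ✓; end Wed 05:00 <= Tue 22:00? ✗ → no.
P62: end Sun 12:00 <= Thu 14:00? ✗; start Fri 12:00 <= Wed 03:00? ✗; end Sun 12:00 <= Tue 22:00? ✗ → no.
P63: end Thu 03:00 <= Thu 14:00? ✓; start Mon 23:00 <= Wed 03:00? ✓; end Thu 03:00 <= Tue 22:00? ✗ → no.
P64: end Sun 07:00 <= Thu 14:00? ✗; start Thu 08:00 <= Wed 03:00? ✗; end Sun 07:00 <= Tue 22:00? ✗ → no.
P68: end Thu 17:00 <= Thu 14:00? ✗; start Wed 01:00 <= Wed 03:00? ✓; end Thu 17:00 <= Tue 22:00? ✗ → no.
P69: end Tue 21:00 <= Thu 14:00? ✓; start Tue 20:00 <= Wed 03:00? ✓; end Tue 21:00 <= Tue 22:00? ✓ → yes.
P70: end Wed 19:00 <= Thu 14:00? ✓; start Tue 16:00 <= Wed 03:00? ✓; end Wed 19:00 <= Tue 22:00? ✗ → no.
P71: end Sat 03:00 <= Thu 14:00? ✗; start Fri 23:00 <= Wed 03:00? ✗; end Sat 03:00 <= Tue 22:00? ✗ → no.
Result: P69.

P69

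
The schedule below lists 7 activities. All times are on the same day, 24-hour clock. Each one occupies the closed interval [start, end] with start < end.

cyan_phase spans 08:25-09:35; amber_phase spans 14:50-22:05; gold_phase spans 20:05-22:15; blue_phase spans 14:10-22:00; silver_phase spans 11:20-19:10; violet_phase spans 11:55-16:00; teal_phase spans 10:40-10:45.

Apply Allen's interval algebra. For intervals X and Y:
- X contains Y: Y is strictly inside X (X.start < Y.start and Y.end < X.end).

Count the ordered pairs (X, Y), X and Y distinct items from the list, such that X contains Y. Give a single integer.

Checking all 42 ordered pairs for relation 'contains'; matching pairs in alphabetical order:
(silver_phase, violet_phase): silver_phase contains violet_phase ✓
Count: 1.

1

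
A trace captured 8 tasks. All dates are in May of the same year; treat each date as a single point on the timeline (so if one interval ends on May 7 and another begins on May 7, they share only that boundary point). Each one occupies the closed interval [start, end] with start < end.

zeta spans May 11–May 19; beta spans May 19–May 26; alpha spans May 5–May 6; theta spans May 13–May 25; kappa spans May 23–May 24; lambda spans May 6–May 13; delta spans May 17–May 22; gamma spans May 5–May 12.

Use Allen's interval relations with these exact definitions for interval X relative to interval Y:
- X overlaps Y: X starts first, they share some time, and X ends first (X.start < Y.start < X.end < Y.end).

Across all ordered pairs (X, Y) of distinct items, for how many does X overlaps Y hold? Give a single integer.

7

Checking all 56 ordered pairs for relation 'overlaps'; matching pairs in alphabetical order:
(delta, beta): delta overlaps beta ✓
(gamma, lambda): gamma overlaps lambda ✓
(gamma, zeta): gamma overlaps zeta ✓
(lambda, zeta): lambda overlaps zeta ✓
(theta, beta): theta overlaps beta ✓
(zeta, delta): zeta overlaps delta ✓
(zeta, theta): zeta overlaps theta ✓
Count: 7.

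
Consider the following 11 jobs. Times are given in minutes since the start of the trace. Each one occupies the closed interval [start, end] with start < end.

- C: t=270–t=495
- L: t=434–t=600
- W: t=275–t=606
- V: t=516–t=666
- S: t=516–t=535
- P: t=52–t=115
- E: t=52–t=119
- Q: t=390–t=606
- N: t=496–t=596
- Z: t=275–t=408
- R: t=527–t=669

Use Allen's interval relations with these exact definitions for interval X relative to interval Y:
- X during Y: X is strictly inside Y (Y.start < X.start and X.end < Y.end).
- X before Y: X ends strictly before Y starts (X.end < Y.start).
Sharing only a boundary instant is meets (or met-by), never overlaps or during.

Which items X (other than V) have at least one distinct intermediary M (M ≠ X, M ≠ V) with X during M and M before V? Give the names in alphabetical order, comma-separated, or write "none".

Z

Target V = [t=516, t=666].
Intermediaries M with M before V: C, E, P, Z.
Via C — items with X during C: Z.
Via E — items with X during E: none.
Via P — items with X during P: none.
Via Z — items with X during Z: none.
Union: Z.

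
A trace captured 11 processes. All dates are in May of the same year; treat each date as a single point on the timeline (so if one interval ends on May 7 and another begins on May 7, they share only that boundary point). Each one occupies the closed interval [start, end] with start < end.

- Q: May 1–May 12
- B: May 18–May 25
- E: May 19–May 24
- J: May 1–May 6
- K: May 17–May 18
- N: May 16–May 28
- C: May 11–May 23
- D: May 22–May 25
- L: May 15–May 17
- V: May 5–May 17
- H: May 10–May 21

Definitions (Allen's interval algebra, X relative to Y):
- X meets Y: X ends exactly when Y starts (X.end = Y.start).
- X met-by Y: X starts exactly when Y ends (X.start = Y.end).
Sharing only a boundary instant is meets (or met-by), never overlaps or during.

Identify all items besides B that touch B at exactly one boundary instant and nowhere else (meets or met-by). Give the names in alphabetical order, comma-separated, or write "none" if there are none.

K

Target B = [May 18, May 25].
C [May 11, May 23] → overlaps → no.
D [May 22, May 25] → finishes → no.
E [May 19, May 24] → during → no.
H [May 10, May 21] → overlaps → no.
J [May 1, May 6] → before → no.
K [May 17, May 18] → meets → yes.
L [May 15, May 17] → before → no.
N [May 16, May 28] → contains → no.
Q [May 1, May 12] → before → no.
V [May 5, May 17] → before → no.
Result: K.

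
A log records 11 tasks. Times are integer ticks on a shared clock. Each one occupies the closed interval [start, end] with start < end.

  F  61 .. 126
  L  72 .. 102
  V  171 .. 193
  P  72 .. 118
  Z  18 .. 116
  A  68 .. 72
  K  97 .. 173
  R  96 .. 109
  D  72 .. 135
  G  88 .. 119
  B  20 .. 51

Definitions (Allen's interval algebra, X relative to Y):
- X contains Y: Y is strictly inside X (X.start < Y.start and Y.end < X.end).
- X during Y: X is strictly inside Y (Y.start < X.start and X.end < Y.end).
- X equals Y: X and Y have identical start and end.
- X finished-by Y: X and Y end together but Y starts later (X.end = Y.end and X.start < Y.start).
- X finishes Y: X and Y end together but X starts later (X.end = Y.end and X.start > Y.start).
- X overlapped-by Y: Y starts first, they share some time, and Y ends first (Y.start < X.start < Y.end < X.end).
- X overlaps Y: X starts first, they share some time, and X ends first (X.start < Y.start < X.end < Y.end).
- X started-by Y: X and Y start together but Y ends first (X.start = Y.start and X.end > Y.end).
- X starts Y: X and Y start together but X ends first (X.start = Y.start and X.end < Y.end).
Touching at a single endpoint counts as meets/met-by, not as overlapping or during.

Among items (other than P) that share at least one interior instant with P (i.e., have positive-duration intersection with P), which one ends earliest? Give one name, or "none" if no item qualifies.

Target P = [72, 118].
A [68, 72] → meets → excluded.
B [20, 51] → before → excluded.
D [72, 135] → started-by → candidate.
F [61, 126] → contains → candidate.
G [88, 119] → overlapped-by → candidate.
K [97, 173] → overlapped-by → candidate.
L [72, 102] → starts → candidate.
R [96, 109] → during → candidate.
V [171, 193] → after → excluded.
Z [18, 116] → overlaps → candidate.
Among candidates, earliest end is 102 → L.

L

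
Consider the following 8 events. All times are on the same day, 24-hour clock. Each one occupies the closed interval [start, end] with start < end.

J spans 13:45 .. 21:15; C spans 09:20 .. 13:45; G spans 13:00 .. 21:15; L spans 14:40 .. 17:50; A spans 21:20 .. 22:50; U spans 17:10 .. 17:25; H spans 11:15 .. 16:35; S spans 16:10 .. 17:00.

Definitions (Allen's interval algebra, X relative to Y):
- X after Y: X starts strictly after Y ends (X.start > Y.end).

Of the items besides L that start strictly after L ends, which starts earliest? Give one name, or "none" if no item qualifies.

A

Target L = [14:40, 17:50].
A [21:20, 22:50] → after → candidate.
C [09:20, 13:45] → before → excluded.
G [13:00, 21:15] → contains → excluded.
H [11:15, 16:35] → overlaps → excluded.
J [13:45, 21:15] → contains → excluded.
S [16:10, 17:00] → during → excluded.
U [17:10, 17:25] → during → excluded.
Among candidates, earliest start is 21:20 → A.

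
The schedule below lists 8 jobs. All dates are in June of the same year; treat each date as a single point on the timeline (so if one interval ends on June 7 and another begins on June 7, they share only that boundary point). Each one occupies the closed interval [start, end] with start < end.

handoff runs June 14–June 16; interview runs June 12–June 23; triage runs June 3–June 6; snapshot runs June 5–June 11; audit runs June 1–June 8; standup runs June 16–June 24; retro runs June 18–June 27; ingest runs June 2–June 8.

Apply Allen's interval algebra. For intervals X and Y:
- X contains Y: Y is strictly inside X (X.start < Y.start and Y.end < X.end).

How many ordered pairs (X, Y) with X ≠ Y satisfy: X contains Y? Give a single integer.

Checking all 56 ordered pairs for relation 'contains'; matching pairs in alphabetical order:
(audit, triage): audit contains triage ✓
(ingest, triage): ingest contains triage ✓
(interview, handoff): interview contains handoff ✓
Count: 3.

3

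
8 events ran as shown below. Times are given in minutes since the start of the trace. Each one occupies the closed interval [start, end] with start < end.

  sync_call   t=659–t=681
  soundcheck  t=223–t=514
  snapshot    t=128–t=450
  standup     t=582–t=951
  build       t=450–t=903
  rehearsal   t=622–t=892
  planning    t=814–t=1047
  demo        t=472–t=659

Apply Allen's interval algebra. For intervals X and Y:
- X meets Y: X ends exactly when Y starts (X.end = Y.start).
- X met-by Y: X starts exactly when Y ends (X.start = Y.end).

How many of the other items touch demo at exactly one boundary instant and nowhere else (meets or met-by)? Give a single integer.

Target demo = [t=472, t=659].
build [t=450, t=903] → contains → no.
planning [t=814, t=1047] → after → no.
rehearsal [t=622, t=892] → overlapped-by → no.
snapshot [t=128, t=450] → before → no.
soundcheck [t=223, t=514] → overlaps → no.
standup [t=582, t=951] → overlapped-by → no.
sync_call [t=659, t=681] → met-by → counts.
Total: 1.

1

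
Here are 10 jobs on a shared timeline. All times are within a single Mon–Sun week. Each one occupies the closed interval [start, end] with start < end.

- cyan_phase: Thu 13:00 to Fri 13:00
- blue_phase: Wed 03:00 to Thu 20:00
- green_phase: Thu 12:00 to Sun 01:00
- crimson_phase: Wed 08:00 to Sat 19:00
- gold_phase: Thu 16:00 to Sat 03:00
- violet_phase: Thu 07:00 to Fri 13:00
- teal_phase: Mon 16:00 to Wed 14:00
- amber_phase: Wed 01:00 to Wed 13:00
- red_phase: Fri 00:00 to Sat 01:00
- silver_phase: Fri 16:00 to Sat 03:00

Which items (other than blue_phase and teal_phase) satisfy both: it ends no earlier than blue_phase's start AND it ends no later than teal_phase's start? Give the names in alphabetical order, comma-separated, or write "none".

Conditions: its end is no earlier than blue_phase's start (X.end >= Wed 03:00) AND its end is no later than teal_phase's start (X.end <= Mon 16:00).
amber_phase: end Wed 13:00 >= Wed 03:00? ✓; end Wed 13:00 <= Mon 16:00? ✗ → no.
crimson_phase: end Sat 19:00 >= Wed 03:00? ✓; end Sat 19:00 <= Mon 16:00? ✗ → no.
cyan_phase: end Fri 13:00 >= Wed 03:00? ✓; end Fri 13:00 <= Mon 16:00? ✗ → no.
gold_phase: end Sat 03:00 >= Wed 03:00? ✓; end Sat 03:00 <= Mon 16:00? ✗ → no.
green_phase: end Sun 01:00 >= Wed 03:00? ✓; end Sun 01:00 <= Mon 16:00? ✗ → no.
red_phase: end Sat 01:00 >= Wed 03:00? ✓; end Sat 01:00 <= Mon 16:00? ✗ → no.
silver_phase: end Sat 03:00 >= Wed 03:00? ✓; end Sat 03:00 <= Mon 16:00? ✗ → no.
violet_phase: end Fri 13:00 >= Wed 03:00? ✓; end Fri 13:00 <= Mon 16:00? ✗ → no.
Result: none.

none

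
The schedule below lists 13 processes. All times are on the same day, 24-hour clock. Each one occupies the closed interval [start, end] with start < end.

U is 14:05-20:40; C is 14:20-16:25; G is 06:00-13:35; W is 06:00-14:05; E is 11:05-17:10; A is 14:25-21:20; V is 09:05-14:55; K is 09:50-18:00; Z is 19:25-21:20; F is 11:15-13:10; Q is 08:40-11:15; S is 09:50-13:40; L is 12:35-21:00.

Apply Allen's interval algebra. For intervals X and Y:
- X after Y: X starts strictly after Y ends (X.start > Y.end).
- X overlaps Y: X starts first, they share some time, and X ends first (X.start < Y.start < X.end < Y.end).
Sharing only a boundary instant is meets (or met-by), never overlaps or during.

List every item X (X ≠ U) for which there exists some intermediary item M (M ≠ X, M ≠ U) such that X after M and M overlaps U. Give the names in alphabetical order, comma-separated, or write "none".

Z

Target U = [14:05, 20:40].
Intermediaries M with M overlaps U: E, K, V.
Via E — items with X after E: Z.
Via K — items with X after K: Z.
Via V — items with X after V: Z.
Union: Z.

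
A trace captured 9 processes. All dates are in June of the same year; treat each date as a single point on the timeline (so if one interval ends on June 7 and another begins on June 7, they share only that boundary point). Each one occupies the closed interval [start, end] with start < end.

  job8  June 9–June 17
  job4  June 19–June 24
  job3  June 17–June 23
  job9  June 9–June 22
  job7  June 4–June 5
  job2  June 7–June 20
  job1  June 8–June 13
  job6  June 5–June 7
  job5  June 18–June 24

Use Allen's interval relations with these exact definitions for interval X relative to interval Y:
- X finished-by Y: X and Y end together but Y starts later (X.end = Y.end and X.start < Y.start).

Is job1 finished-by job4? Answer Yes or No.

job1 = [June 8, June 13], job4 = [June 19, June 24].
Actual relation of job1 to job4: before.
Asked whether 'finished-by' holds → No.

No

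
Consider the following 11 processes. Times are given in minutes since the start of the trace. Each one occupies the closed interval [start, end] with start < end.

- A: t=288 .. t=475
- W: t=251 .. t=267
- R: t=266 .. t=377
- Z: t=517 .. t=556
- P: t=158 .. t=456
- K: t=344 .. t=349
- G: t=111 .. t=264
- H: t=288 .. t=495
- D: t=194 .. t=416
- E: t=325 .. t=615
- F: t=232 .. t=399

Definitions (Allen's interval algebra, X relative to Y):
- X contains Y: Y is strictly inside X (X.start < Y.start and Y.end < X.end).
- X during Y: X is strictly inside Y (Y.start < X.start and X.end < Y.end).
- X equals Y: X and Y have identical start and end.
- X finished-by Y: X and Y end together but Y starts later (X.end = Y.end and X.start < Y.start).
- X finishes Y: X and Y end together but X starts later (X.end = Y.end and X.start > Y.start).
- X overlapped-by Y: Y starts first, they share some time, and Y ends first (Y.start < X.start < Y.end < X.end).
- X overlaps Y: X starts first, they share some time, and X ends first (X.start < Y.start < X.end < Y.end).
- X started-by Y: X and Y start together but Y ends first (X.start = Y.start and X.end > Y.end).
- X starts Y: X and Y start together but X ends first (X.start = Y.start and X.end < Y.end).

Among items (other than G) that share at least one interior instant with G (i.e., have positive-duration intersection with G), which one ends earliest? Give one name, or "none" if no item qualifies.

Target G = [t=111, t=264].
A [t=288, t=475] → after → excluded.
D [t=194, t=416] → overlapped-by → candidate.
E [t=325, t=615] → after → excluded.
F [t=232, t=399] → overlapped-by → candidate.
H [t=288, t=495] → after → excluded.
K [t=344, t=349] → after → excluded.
P [t=158, t=456] → overlapped-by → candidate.
R [t=266, t=377] → after → excluded.
W [t=251, t=267] → overlapped-by → candidate.
Z [t=517, t=556] → after → excluded.
Among candidates, earliest end is t=267 → W.

W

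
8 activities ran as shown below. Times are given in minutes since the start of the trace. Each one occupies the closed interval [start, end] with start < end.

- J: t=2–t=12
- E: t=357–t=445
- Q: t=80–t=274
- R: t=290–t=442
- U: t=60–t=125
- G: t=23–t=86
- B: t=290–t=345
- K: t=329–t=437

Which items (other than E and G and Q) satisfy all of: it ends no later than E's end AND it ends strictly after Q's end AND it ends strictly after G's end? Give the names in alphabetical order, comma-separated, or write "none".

B, K, R

Conditions: its end is no later than E's end (X.end <= t=445) AND its end is strictly after Q's end (X.end > t=274) AND its end is strictly after G's end (X.end > t=86).
B: end t=345 <= t=445? ✓; end t=345 > t=274? ✓; end t=345 > t=86? ✓ → yes.
J: end t=12 <= t=445? ✓; end t=12 > t=274? ✗; end t=12 > t=86? ✗ → no.
K: end t=437 <= t=445? ✓; end t=437 > t=274? ✓; end t=437 > t=86? ✓ → yes.
R: end t=442 <= t=445? ✓; end t=442 > t=274? ✓; end t=442 > t=86? ✓ → yes.
U: end t=125 <= t=445? ✓; end t=125 > t=274? ✗; end t=125 > t=86? ✓ → no.
Result: B, K, R.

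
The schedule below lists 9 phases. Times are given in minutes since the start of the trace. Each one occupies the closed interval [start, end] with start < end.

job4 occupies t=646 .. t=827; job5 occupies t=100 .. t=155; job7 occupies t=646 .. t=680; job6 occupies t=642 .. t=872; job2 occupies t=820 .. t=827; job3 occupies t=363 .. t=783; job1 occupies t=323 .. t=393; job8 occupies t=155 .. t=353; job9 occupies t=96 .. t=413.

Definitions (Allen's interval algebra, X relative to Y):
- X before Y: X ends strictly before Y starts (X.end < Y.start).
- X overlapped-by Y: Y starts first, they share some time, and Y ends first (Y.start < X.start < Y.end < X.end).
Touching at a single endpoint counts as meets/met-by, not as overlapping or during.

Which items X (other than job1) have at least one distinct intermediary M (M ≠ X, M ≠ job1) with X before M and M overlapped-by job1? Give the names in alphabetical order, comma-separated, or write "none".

job5, job8

Target job1 = [t=323, t=393].
Intermediaries M with M overlapped-by job1: job3.
Via job3 — items with X before job3: job5, job8.
Union: job5, job8.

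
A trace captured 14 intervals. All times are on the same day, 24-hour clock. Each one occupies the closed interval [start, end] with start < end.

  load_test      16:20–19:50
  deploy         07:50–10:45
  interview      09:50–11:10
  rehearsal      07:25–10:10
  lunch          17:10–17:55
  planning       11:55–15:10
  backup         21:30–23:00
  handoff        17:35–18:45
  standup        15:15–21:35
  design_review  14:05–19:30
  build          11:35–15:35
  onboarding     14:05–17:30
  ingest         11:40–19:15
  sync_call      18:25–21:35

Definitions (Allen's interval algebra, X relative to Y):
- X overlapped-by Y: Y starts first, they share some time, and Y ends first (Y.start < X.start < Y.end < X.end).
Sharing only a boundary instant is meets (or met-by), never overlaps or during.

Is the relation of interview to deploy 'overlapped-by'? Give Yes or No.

Yes

interview = [09:50, 11:10], deploy = [07:50, 10:45].
Actual relation of interview to deploy: overlapped-by.
Asked whether 'overlapped-by' holds → Yes.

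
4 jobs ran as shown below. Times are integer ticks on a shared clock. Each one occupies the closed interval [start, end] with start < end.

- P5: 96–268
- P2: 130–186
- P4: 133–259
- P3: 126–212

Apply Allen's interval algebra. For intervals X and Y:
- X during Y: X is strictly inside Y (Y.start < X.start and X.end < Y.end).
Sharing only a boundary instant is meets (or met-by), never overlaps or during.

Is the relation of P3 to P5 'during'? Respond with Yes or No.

P3 = [126, 212], P5 = [96, 268].
Actual relation of P3 to P5: during.
Asked whether 'during' holds → Yes.

Yes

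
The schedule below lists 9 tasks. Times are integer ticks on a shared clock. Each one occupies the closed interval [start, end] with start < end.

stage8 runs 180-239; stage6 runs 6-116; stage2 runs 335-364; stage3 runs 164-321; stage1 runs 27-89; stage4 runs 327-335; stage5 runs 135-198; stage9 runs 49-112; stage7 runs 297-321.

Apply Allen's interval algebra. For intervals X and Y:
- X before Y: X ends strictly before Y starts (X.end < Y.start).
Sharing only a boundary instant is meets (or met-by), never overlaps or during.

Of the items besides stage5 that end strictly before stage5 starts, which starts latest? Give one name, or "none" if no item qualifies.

Target stage5 = [135, 198].
stage1 [27, 89] → before → candidate.
stage2 [335, 364] → after → excluded.
stage3 [164, 321] → overlapped-by → excluded.
stage4 [327, 335] → after → excluded.
stage6 [6, 116] → before → candidate.
stage7 [297, 321] → after → excluded.
stage8 [180, 239] → overlapped-by → excluded.
stage9 [49, 112] → before → candidate.
Among candidates, latest start is 49 → stage9.

stage9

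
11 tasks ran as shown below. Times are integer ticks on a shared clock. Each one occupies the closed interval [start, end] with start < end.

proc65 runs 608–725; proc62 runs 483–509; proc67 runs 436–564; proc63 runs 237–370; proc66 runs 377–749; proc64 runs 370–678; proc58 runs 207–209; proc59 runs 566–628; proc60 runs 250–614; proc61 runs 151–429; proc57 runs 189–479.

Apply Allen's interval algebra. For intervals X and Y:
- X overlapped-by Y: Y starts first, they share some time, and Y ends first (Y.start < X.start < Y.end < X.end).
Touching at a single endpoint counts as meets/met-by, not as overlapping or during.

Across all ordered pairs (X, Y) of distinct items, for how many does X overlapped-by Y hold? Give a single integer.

16

Checking all 110 ordered pairs for relation 'overlapped-by'; matching pairs in alphabetical order:
(proc57, proc61): proc57 overlapped-by proc61 ✓
(proc59, proc60): proc59 overlapped-by proc60 ✓
(proc60, proc57): proc60 overlapped-by proc57 ✓
(proc60, proc61): proc60 overlapped-by proc61 ✓
(proc60, proc63): proc60 overlapped-by proc63 ✓
(proc64, proc57): proc64 overlapped-by proc57 ✓
(proc64, proc60): proc64 overlapped-by proc60 ✓
(proc64, proc61): proc64 overlapped-by proc61 ✓
(proc65, proc59): proc65 overlapped-by proc59 ✓
(proc65, proc60): proc65 overlapped-by proc60 ✓
(proc65, proc64): proc65 overlapped-by proc64 ✓
(proc66, proc57): proc66 overlapped-by proc57 ✓
(proc66, proc60): proc66 overlapped-by proc60 ✓
(proc66, proc61): proc66 overlapped-by proc61 ✓
(proc66, proc64): proc66 overlapped-by proc64 ✓
(proc67, proc57): proc67 overlapped-by proc57 ✓
Count: 16.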